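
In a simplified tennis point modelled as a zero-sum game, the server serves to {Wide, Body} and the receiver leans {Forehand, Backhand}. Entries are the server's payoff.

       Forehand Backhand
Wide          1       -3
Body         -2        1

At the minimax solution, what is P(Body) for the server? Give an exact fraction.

4/7

Row minima: Wide → -3, Body → -2; maximin = -2.
Column maxima: Forehand → 1, Backhand → 1; minimax = 1.
-2 ≠ 1, so there is no saddle point; optimal play is mixed.
Let the server play Wide with probability p. Expected payoff against Forehand: 1p + (-2)(1−p) = 3p − 2; against Backhand: (-3)p + 1(1−p) = −4p + 1.
Setting these equal: 3p − 2 = −4p + 1 ⇒ 7p = 3 ⇒ p = 3/7, and the value is (3)·(3/7) − 2 = -5/7.
For the receiver: with q = P(Forehand), equating Wide's and Body's payoffs gives 4q − 3 = −3q + 1 ⇒ q = 4/7.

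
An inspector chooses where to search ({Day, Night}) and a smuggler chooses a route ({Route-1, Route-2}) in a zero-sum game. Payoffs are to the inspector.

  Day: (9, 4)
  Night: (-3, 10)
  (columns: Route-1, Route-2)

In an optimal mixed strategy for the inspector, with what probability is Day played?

Row minima: Day → 4, Night → -3; maximin = 4.
Column maxima: Route-1 → 9, Route-2 → 10; minimax = 9.
4 ≠ 9, so there is no saddle point; optimal play is mixed.
Let the inspector play Day with probability p. Expected payoff against Route-1: 9p + (-3)(1−p) = 12p − 3; against Route-2: 4p + 10(1−p) = −6p + 10.
Setting these equal: 12p − 3 = −6p + 10 ⇒ 18p = 13 ⇒ p = 13/18, and the value is (12)·(13/18) − 3 = 17/3.
For the smuggler: with q = P(Route-1), equating Day's and Night's payoffs gives 5q + 4 = −13q + 10 ⇒ q = 1/3.

13/18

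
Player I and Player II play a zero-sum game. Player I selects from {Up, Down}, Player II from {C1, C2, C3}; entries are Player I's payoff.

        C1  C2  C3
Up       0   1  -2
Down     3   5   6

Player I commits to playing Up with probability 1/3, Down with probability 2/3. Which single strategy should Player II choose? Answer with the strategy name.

If Player II plays C1, Player I's expected payoff is (1/3)·0 + (2/3)·3 = 2.
If Player II plays C2, Player I's expected payoff is (1/3)·1 + (2/3)·5 = 11/3.
If Player II plays C3, Player I's expected payoff is (1/3)·(-2) + (2/3)·6 = 10/3.
Player II minimizes Player I's payoff; the smallest is 2, so the best response is C1.

C1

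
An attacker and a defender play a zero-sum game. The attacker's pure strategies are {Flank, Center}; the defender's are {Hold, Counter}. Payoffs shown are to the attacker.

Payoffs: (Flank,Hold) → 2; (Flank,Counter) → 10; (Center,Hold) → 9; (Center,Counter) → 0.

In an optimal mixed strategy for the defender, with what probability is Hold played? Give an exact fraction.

Row minima: Flank → 2, Center → 0; maximin = 2.
Column maxima: Hold → 9, Counter → 10; minimax = 9.
2 ≠ 9, so there is no saddle point; optimal play is mixed.
Let the attacker play Flank with probability p. Expected payoff against Hold: 2p + 9(1−p) = −7p + 9; against Counter: 10p + 0(1−p) = 10p.
Setting these equal: −7p + 9 = 10p ⇒ −17p = -9 ⇒ p = 9/17, and the value is (-7)·(9/17) + 9 = 90/17.
For the defender: with q = P(Hold), equating Flank's and Center's payoffs gives −8q + 10 = 9q ⇒ q = 10/17.

10/17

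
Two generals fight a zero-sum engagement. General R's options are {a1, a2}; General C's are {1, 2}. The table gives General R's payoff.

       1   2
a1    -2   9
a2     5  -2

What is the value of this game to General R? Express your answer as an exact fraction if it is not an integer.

41/18

Row minima: a1 → -2, a2 → -2; maximin = -2.
Column maxima: 1 → 5, 2 → 9; minimax = 5.
-2 ≠ 5, so there is no saddle point; optimal play is mixed.
Let General R play a1 with probability p. Expected payoff against 1: (-2)p + 5(1−p) = −7p + 5; against 2: 9p + (-2)(1−p) = 11p − 2.
Setting these equal: −7p + 5 = 11p − 2 ⇒ −18p = -7 ⇒ p = 7/18, and the value is (-7)·(7/18) + 5 = 41/18.
For General C: with q = P(1), equating a1's and a2's payoffs gives −11q + 9 = 7q − 2 ⇒ q = 11/18.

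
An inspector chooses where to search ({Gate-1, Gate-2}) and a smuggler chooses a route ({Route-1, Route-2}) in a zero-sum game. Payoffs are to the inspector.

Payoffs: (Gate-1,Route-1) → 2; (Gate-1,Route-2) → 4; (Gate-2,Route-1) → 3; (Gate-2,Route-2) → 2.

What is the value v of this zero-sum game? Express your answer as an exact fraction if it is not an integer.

8/3

Row minima: Gate-1 → 2, Gate-2 → 2; maximin = 2.
Column maxima: Route-1 → 3, Route-2 → 4; minimax = 3.
2 ≠ 3, so there is no saddle point; optimal play is mixed.
Let the inspector play Gate-1 with probability p. Expected payoff against Route-1: 2p + 3(1−p) = −p + 3; against Route-2: 4p + 2(1−p) = 2p + 2.
Setting these equal: −p + 3 = 2p + 2 ⇒ −3p = -1 ⇒ p = 1/3, and the value is (-1)·(1/3) + 3 = 8/3.
For the smuggler: with q = P(Route-1), equating Gate-1's and Gate-2's payoffs gives −2q + 4 = q + 2 ⇒ q = 2/3.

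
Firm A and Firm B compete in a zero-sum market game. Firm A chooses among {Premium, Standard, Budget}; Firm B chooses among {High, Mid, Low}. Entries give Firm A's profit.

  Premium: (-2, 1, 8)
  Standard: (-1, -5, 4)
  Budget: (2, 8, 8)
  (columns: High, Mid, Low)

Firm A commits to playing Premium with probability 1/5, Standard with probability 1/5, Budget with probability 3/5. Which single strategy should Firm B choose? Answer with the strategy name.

If Firm B plays High, Firm A's expected payoff is (1/5)·(-2) + (1/5)·(-1) + (3/5)·2 = 3/5.
If Firm B plays Mid, Firm A's expected payoff is (1/5)·1 + (1/5)·(-5) + (3/5)·8 = 4.
If Firm B plays Low, Firm A's expected payoff is (1/5)·8 + (1/5)·4 + (3/5)·8 = 36/5.
Firm B minimizes Firm A's payoff; the smallest is 3/5, so the best response is High.

High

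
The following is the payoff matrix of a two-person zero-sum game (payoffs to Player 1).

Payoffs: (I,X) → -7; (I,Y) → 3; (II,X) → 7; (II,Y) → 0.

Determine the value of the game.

Row minima: I → -7, II → 0; maximin = 0.
Column maxima: X → 7, Y → 3; minimax = 3.
0 ≠ 3, so there is no saddle point; optimal play is mixed.
Let Player 1 play I with probability p. Expected payoff against X: (-7)p + 7(1−p) = −14p + 7; against Y: 3p + 0(1−p) = 3p.
Setting these equal: −14p + 7 = 3p ⇒ −17p = -7 ⇒ p = 7/17, and the value is (-14)·(7/17) + 7 = 21/17.
For Player 2: with q = P(X), equating I's and II's payoffs gives −10q + 3 = 7q ⇒ q = 3/17.

21/17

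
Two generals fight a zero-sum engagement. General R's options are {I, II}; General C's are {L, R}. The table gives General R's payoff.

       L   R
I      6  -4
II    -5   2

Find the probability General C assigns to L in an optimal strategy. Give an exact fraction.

6/17

Row minima: I → -4, II → -5; maximin = -4.
Column maxima: L → 6, R → 2; minimax = 2.
-4 ≠ 2, so there is no saddle point; optimal play is mixed.
Let General R play I with probability p. Expected payoff against L: 6p + (-5)(1−p) = 11p − 5; against R: (-4)p + 2(1−p) = −6p + 2.
Setting these equal: 11p − 5 = −6p + 2 ⇒ 17p = 7 ⇒ p = 7/17, and the value is (11)·(7/17) − 5 = -8/17.
For General C: with q = P(L), equating I's and II's payoffs gives 10q − 4 = −7q + 2 ⇒ q = 6/17.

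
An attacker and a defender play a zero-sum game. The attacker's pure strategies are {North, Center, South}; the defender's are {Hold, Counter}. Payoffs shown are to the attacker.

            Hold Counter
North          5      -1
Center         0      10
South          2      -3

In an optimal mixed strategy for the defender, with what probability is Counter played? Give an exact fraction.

Row minima: North → -1, Center → 0, South → -3; maximin = 0.
Column maxima: Hold → 5, Counter → 10; minimax = 5.
0 ≠ 5, so there is no saddle point; optimal play is mixed.
South is strictly dominated by North, so the attacker never plays it.
On the remaining 2×2 (North, Center vs Hold, Counter):
Let the attacker play North with probability p. Expected payoff against Hold: 5p + 0(1−p) = 5p; against Counter: (-1)p + 10(1−p) = −11p + 10.
Setting these equal: 5p = −11p + 10 ⇒ 16p = 10 ⇒ p = 5/8, and the value is (5)·(5/8) = 25/8.
For the defender: with q = P(Hold), equating North's and Center's payoffs gives 6q − 1 = −10q + 10 ⇒ q = 11/16.

5/16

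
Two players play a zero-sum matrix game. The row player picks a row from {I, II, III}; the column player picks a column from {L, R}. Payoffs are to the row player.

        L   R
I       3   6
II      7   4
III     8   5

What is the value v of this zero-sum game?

Row minima: I → 3, II → 4, III → 5; maximin = 5.
Column maxima: L → 8, R → 6; minimax = 6.
5 ≠ 6, so there is no saddle point; optimal play is mixed.
II is strictly dominated by III, so the row player never plays it.
On the remaining 2×2 (I, III vs L, R):
Let the row player play I with probability p. Expected payoff against L: 3p + 8(1−p) = −5p + 8; against R: 6p + 5(1−p) = p + 5.
Setting these equal: −5p + 8 = p + 5 ⇒ −6p = -3 ⇒ p = 1/2, and the value is (-5)·(1/2) + 8 = 11/2.
For the column player: with q = P(L), equating I's and III's payoffs gives −3q + 6 = 3q + 5 ⇒ q = 1/6.

11/2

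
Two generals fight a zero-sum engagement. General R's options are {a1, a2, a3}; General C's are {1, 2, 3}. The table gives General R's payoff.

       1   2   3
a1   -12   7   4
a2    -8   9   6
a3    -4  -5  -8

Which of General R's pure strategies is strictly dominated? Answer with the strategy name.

a1

a2 gives a strictly higher payoff than a1 against every column: -8 > -12, 9 > 7, 6 > 4.
So a1 is strictly dominated and General R never plays it.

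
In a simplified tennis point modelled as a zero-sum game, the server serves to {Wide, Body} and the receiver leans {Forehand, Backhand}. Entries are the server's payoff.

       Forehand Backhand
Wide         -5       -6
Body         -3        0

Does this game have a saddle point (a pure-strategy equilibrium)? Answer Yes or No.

Yes

Row minima: Wide → -6, Body → -3; maximin = -3.
Column maxima: Forehand → -3, Backhand → 0; minimax = -3.
maximin = minimax = -3, so a saddle point exists.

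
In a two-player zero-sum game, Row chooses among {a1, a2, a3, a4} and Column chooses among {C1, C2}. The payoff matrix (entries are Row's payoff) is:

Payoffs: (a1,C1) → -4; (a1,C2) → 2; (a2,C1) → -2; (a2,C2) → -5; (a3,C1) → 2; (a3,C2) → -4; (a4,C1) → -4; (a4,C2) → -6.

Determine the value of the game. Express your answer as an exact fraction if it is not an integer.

-1

Row minima: a1 → -4, a2 → -5, a3 → -4, a4 → -6; maximin = -4.
Column maxima: C1 → 2, C2 → 2; minimax = 2.
-4 ≠ 2, so there is no saddle point; optimal play is mixed.
a2 is strictly dominated by a3, so Row never plays it.
a4 is strictly dominated by a3, so Row never plays it.
On the remaining 2×2 (a1, a3 vs C1, C2):
Let Row play a1 with probability p. Expected payoff against C1: (-4)p + 2(1−p) = −6p + 2; against C2: 2p + (-4)(1−p) = 6p − 4.
Setting these equal: −6p + 2 = 6p − 4 ⇒ −12p = -6 ⇒ p = 1/2, and the value is (-6)·(1/2) + 2 = -1.
For Column: with q = P(C1), equating a1's and a3's payoffs gives −6q + 2 = 6q − 4 ⇒ q = 1/2.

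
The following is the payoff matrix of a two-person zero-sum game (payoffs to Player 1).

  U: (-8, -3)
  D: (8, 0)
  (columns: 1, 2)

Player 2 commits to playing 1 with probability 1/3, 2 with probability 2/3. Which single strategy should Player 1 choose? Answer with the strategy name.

D

Expected payoff of U: (1/3)·(-8) + (2/3)·(-3) = -14/3.
Expected payoff of D: (1/3)·8 + (2/3)·0 = 8/3.
The largest is 8/3, so Player 1's best response is D.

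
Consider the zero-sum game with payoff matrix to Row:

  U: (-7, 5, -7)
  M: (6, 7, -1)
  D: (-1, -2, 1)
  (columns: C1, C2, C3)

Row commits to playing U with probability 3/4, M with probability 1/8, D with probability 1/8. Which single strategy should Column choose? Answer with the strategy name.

If Column plays C1, Row's expected payoff is (3/4)·(-7) + (1/8)·6 + (1/8)·(-1) = -37/8.
If Column plays C2, Row's expected payoff is (3/4)·5 + (1/8)·7 + (1/8)·(-2) = 35/8.
If Column plays C3, Row's expected payoff is (3/4)·(-7) + (1/8)·(-1) + (1/8)·1 = -21/4.
Column minimizes Row's payoff; the smallest is -21/4, so the best response is C3.

C3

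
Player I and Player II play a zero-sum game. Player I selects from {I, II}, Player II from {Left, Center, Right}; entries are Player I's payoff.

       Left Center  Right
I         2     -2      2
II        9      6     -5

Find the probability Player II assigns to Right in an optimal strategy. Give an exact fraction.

8/15

Row minima: I → -2, II → -5; maximin = -2.
Column maxima: Left → 9, Center → 6, Right → 2; minimax = 2.
-2 ≠ 2, so there is no saddle point; optimal play is mixed.
Left is strictly dominated by Center (it gives Player I strictly more in every row), so Player II never plays it.
On the remaining 2×2 (I, II vs Center, Right):
Let Player I play I with probability p. Expected payoff against Center: (-2)p + 6(1−p) = −8p + 6; against Right: 2p + (-5)(1−p) = 7p − 5.
Setting these equal: −8p + 6 = 7p − 5 ⇒ −15p = -11 ⇒ p = 11/15, and the value is (-8)·(11/15) + 6 = 2/15.
For Player II: with q = P(Center), equating I's and II's payoffs gives −4q + 2 = 11q − 5 ⇒ q = 7/15.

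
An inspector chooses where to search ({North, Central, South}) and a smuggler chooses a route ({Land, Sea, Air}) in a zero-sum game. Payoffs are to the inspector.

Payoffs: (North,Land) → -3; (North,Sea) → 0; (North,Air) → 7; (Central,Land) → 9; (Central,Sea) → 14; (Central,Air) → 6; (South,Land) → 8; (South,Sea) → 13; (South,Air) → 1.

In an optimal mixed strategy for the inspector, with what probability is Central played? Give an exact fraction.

10/13

Row minima: North → -3, Central → 6, South → 1; maximin = 6.
Column maxima: Land → 9, Sea → 14, Air → 7; minimax = 7.
6 ≠ 7, so there is no saddle point; optimal play is mixed.
South is strictly dominated by Central, so the inspector never plays it.
Sea is strictly dominated by Land (it gives the inspector strictly more in every row), so the smuggler never plays it.
On the remaining 2×2 (North, Central vs Land, Air):
Let the inspector play North with probability p. Expected payoff against Land: (-3)p + 9(1−p) = −12p + 9; against Air: 7p + 6(1−p) = p + 6.
Setting these equal: −12p + 9 = p + 6 ⇒ −13p = -3 ⇒ p = 3/13, and the value is (-12)·(3/13) + 9 = 81/13.
For the smuggler: with q = P(Land), equating North's and Central's payoffs gives −10q + 7 = 3q + 6 ⇒ q = 1/13.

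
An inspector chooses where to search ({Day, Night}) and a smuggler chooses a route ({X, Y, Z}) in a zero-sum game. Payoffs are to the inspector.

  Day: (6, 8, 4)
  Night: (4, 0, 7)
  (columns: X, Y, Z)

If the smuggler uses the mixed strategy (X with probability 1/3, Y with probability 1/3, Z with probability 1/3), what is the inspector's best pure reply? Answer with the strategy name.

Day

Expected payoff of Day: (1/3)·6 + (1/3)·8 + (1/3)·4 = 6.
Expected payoff of Night: (1/3)·4 + (1/3)·0 + (1/3)·7 = 11/3.
The largest is 6, so the inspector's best response is Day.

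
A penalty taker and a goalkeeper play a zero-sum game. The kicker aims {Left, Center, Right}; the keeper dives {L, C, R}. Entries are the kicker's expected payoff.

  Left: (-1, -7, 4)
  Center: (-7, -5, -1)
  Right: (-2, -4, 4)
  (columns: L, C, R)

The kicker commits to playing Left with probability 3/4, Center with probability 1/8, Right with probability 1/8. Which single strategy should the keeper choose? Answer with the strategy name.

C

If the keeper plays L, the kicker's expected payoff is (3/4)·(-1) + (1/8)·(-7) + (1/8)·(-2) = -15/8.
If the keeper plays C, the kicker's expected payoff is (3/4)·(-7) + (1/8)·(-5) + (1/8)·(-4) = -51/8.
If the keeper plays R, the kicker's expected payoff is (3/4)·4 + (1/8)·(-1) + (1/8)·4 = 27/8.
The keeper minimizes the kicker's payoff; the smallest is -51/8, so the best response is C.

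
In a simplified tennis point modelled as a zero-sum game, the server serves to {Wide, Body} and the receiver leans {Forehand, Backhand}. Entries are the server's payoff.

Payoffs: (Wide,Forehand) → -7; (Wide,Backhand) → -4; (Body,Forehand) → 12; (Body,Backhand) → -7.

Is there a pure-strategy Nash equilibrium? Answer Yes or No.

Row minima: Wide → -7, Body → -7; maximin = -7.
Column maxima: Forehand → 12, Backhand → -4; minimax = -4.
-7 ≠ -4, so no pure-strategy equilibrium exists.

No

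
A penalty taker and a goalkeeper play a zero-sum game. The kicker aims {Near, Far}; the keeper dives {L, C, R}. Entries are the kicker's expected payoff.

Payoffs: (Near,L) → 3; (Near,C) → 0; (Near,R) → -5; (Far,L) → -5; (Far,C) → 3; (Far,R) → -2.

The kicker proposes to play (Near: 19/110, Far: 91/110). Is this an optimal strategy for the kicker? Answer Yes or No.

Against L this mix gives (19/110)·3 + (91/110)·(-5) = -199/55.
Against C this mix gives (19/110)·0 + (91/110)·3 = 273/110.
Against R this mix gives (19/110)·(-5) + (91/110)·(-2) = -277/110.
The keeper will play L, holding the kicker to -199/55. Shifting weight toward the row that does better against L would raise this floor (the equalizing mix achieves -31/11 against both L and R), so the proposed strategy is not optimal.

No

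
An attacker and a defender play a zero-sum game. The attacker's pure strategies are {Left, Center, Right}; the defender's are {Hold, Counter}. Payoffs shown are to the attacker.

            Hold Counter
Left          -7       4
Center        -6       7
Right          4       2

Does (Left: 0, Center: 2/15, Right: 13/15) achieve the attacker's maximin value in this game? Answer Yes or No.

Against Hold this mix gives (2/15)·(-6) + (13/15)·4 = 8/3.
Against Counter this mix gives (2/15)·7 + (13/15)·2 = 8/3.
All of the defender's active replies (Hold, Counter) yield 8/3, and no column does worse for the attacker. The mix makes the defender indifferent and guarantees 8/3, so it is optimal.

Yes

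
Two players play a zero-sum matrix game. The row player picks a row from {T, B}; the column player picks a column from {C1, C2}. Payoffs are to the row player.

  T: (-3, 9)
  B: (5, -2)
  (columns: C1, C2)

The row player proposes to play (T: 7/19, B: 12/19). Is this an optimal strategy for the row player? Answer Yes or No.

Yes

Against C1 this mix gives (7/19)·(-3) + (12/19)·5 = 39/19.
Against C2 this mix gives (7/19)·9 + (12/19)·(-2) = 39/19.
All of the column player's active replies (C1, C2) yield 39/19, and no column does worse for the row player. The mix makes the column player indifferent and guarantees 39/19, so it is optimal.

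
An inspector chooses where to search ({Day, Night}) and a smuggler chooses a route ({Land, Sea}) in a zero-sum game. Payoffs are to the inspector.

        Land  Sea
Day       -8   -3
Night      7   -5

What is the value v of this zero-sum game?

-61/17

Row minima: Day → -8, Night → -5; maximin = -5.
Column maxima: Land → 7, Sea → -3; minimax = -3.
-5 ≠ -3, so there is no saddle point; optimal play is mixed.
Let the inspector play Day with probability p. Expected payoff against Land: (-8)p + 7(1−p) = −15p + 7; against Sea: (-3)p + (-5)(1−p) = 2p − 5.
Setting these equal: −15p + 7 = 2p − 5 ⇒ −17p = -12 ⇒ p = 12/17, and the value is (-15)·(12/17) + 7 = -61/17.
For the smuggler: with q = P(Land), equating Day's and Night's payoffs gives −5q − 3 = 12q − 5 ⇒ q = 2/17.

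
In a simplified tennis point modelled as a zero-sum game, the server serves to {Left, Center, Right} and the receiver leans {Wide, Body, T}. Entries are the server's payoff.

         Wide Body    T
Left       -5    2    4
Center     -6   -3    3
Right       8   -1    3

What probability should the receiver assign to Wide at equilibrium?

Row minima: Left → -5, Center → -6, Right → -1; maximin = -1.
Column maxima: Wide → 8, Body → 2, T → 4; minimax = 2.
-1 ≠ 2, so there is no saddle point; optimal play is mixed.
Center is strictly dominated by Left, so the server never plays it.
T is strictly dominated by Body (it gives the server strictly more in every row), so the receiver never plays it.
On the remaining 2×2 (Left, Right vs Wide, Body):
Let the server play Left with probability p. Expected payoff against Wide: (-5)p + 8(1−p) = −13p + 8; against Body: 2p + (-1)(1−p) = 3p − 1.
Setting these equal: −13p + 8 = 3p − 1 ⇒ −16p = -9 ⇒ p = 9/16, and the value is (-13)·(9/16) + 8 = 11/16.
For the receiver: with q = P(Wide), equating Left's and Right's payoffs gives −7q + 2 = 9q − 1 ⇒ q = 3/16.

3/16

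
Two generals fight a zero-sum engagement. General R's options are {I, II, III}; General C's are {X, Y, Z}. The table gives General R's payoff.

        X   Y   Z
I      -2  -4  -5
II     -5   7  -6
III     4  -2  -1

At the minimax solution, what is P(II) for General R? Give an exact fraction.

1/14

Row minima: I → -5, II → -6, III → -2; maximin = -2.
Column maxima: X → 4, Y → 7, Z → -1; minimax = -1.
-2 ≠ -1, so there is no saddle point; optimal play is mixed.
I is strictly dominated by III, so General R never plays it.
X is strictly dominated by Z (it gives General R strictly more in every row), so General C never plays it.
On the remaining 2×2 (II, III vs Y, Z):
Let General R play II with probability p. Expected payoff against Y: 7p + (-2)(1−p) = 9p − 2; against Z: (-6)p + (-1)(1−p) = −5p − 1.
Setting these equal: 9p − 2 = −5p − 1 ⇒ 14p = 1 ⇒ p = 1/14, and the value is (9)·(1/14) − 2 = -19/14.
For General C: with q = P(Y), equating II's and III's payoffs gives 13q − 6 = −q − 1 ⇒ q = 5/14.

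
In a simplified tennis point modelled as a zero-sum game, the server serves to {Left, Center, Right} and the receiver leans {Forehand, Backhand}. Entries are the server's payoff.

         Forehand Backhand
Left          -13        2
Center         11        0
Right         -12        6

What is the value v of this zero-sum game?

66/29

Row minima: Left → -13, Center → 0, Right → -12; maximin = 0.
Column maxima: Forehand → 11, Backhand → 6; minimax = 6.
0 ≠ 6, so there is no saddle point; optimal play is mixed.
Left is strictly dominated by Right, so the server never plays it.
On the remaining 2×2 (Center, Right vs Forehand, Backhand):
Let the server play Center with probability p. Expected payoff against Forehand: 11p + (-12)(1−p) = 23p − 12; against Backhand: 0p + 6(1−p) = −6p + 6.
Setting these equal: 23p − 12 = −6p + 6 ⇒ 29p = 18 ⇒ p = 18/29, and the value is (23)·(18/29) − 12 = 66/29.
For the receiver: with q = P(Forehand), equating Center's and Right's payoffs gives 11q = −18q + 6 ⇒ q = 6/29.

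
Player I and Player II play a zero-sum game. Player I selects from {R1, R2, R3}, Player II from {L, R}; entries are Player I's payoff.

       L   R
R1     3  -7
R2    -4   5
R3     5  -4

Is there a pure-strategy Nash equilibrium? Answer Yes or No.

No

Row minima: R1 → -7, R2 → -4, R3 → -4; maximin = -4.
Column maxima: L → 5, R → 5; minimax = 5.
-4 ≠ 5, so no pure-strategy equilibrium exists.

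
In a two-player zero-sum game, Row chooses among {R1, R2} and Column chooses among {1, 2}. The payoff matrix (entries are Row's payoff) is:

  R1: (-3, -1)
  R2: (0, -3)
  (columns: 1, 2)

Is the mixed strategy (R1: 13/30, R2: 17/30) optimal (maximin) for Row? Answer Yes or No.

Against 1 this mix gives (13/30)·(-3) + (17/30)·0 = -13/10.
Against 2 this mix gives (13/30)·(-1) + (17/30)·(-3) = -32/15.
Column will play 2, holding Row to -32/15. Shifting weight toward the row that does better against 2 would raise this floor (the equalizing mix achieves -9/5 against both 2 and 1), so the proposed strategy is not optimal.

No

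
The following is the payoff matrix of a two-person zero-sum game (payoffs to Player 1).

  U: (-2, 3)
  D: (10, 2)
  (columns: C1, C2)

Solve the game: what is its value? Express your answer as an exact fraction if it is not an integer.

Row minima: U → -2, D → 2; maximin = 2.
Column maxima: C1 → 10, C2 → 3; minimax = 3.
2 ≠ 3, so there is no saddle point; optimal play is mixed.
Let Player 1 play U with probability p. Expected payoff against C1: (-2)p + 10(1−p) = −12p + 10; against C2: 3p + 2(1−p) = p + 2.
Setting these equal: −12p + 10 = p + 2 ⇒ −13p = -8 ⇒ p = 8/13, and the value is (-12)·(8/13) + 10 = 34/13.
For Player 2: with q = P(C1), equating U's and D's payoffs gives −5q + 3 = 8q + 2 ⇒ q = 1/13.

34/13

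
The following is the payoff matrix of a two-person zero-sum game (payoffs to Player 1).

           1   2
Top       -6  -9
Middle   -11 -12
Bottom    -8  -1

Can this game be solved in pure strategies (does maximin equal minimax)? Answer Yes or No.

Row minima: Top → -9, Middle → -12, Bottom → -8; maximin = -8.
Column maxima: 1 → -6, 2 → -1; minimax = -6.
-8 ≠ -6, so no pure-strategy equilibrium exists.

No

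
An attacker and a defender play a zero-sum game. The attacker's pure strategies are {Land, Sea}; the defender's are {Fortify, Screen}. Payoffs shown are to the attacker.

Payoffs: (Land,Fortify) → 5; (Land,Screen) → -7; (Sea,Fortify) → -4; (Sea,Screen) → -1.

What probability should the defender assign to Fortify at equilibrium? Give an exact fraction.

2/5

Row minima: Land → -7, Sea → -4; maximin = -4.
Column maxima: Fortify → 5, Screen → -1; minimax = -1.
-4 ≠ -1, so there is no saddle point; optimal play is mixed.
Let the attacker play Land with probability p. Expected payoff against Fortify: 5p + (-4)(1−p) = 9p − 4; against Screen: (-7)p + (-1)(1−p) = −6p − 1.
Setting these equal: 9p − 4 = −6p − 1 ⇒ 15p = 3 ⇒ p = 1/5, and the value is (9)·(1/5) − 4 = -11/5.
For the defender: with q = P(Fortify), equating Land's and Sea's payoffs gives 12q − 7 = −3q − 1 ⇒ q = 2/5.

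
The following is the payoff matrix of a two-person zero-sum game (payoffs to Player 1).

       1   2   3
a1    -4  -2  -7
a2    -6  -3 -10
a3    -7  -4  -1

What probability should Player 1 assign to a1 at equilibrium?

2/3

Row minima: a1 → -7, a2 → -10, a3 → -7; maximin = -7.
Column maxima: 1 → -4, 2 → -2, 3 → -1; minimax = -4.
-7 ≠ -4, so there is no saddle point; optimal play is mixed.
a2 is strictly dominated by a1, so Player 1 never plays it.
2 is strictly dominated by 1 (it gives Player 1 strictly more in every row), so Player 2 never plays it.
On the remaining 2×2 (a1, a3 vs 1, 3):
Let Player 1 play a1 with probability p. Expected payoff against 1: (-4)p + (-7)(1−p) = 3p − 7; against 3: (-7)p + (-1)(1−p) = −6p − 1.
Setting these equal: 3p − 7 = −6p − 1 ⇒ 9p = 6 ⇒ p = 2/3, and the value is (3)·(2/3) − 7 = -5.
For Player 2: with q = P(1), equating a1's and a3's payoffs gives 3q − 7 = −6q − 1 ⇒ q = 2/3.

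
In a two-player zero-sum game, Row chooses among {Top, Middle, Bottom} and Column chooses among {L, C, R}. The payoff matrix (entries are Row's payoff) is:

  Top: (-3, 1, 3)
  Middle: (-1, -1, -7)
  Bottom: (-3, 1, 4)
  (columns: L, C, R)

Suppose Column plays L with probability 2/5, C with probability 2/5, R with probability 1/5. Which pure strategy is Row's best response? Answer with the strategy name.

Bottom

Expected payoff of Top: (2/5)·(-3) + (2/5)·1 + (1/5)·3 = -1/5.
Expected payoff of Middle: (2/5)·(-1) + (2/5)·(-1) + (1/5)·(-7) = -11/5.
Expected payoff of Bottom: (2/5)·(-3) + (2/5)·1 + (1/5)·4 = 0.
The largest is 0, so Row's best response is Bottom.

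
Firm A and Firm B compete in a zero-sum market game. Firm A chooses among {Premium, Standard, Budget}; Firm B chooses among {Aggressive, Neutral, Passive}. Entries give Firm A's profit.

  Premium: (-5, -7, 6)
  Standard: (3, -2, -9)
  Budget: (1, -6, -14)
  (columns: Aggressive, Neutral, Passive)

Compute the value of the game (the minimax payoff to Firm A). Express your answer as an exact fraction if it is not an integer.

-15/4

Row minima: Premium → -7, Standard → -9, Budget → -14; maximin = -7.
Column maxima: Aggressive → 3, Neutral → -2, Passive → 6; minimax = -2.
-7 ≠ -2, so there is no saddle point; optimal play is mixed.
Budget is strictly dominated by Standard, so Firm A never plays it.
Aggressive is strictly dominated by Neutral (it gives Firm A strictly more in every row), so Firm B never plays it.
On the remaining 2×2 (Premium, Standard vs Neutral, Passive):
Let Firm A play Premium with probability p. Expected payoff against Neutral: (-7)p + (-2)(1−p) = −5p − 2; against Passive: 6p + (-9)(1−p) = 15p − 9.
Setting these equal: −5p − 2 = 15p − 9 ⇒ −20p = -7 ⇒ p = 7/20, and the value is (-5)·(7/20) − 2 = -15/4.
For Firm B: with q = P(Neutral), equating Premium's and Standard's payoffs gives −13q + 6 = 7q − 9 ⇒ q = 3/4.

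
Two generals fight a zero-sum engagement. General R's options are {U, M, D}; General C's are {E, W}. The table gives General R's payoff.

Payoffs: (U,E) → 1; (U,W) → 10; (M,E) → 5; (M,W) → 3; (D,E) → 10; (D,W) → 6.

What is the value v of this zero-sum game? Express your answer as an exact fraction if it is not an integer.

94/13

Row minima: U → 1, M → 3, D → 6; maximin = 6.
Column maxima: E → 10, W → 10; minimax = 10.
6 ≠ 10, so there is no saddle point; optimal play is mixed.
M is strictly dominated by D, so General R never plays it.
On the remaining 2×2 (U, D vs E, W):
Let General R play U with probability p. Expected payoff against E: 1p + 10(1−p) = −9p + 10; against W: 10p + 6(1−p) = 4p + 6.
Setting these equal: −9p + 10 = 4p + 6 ⇒ −13p = -4 ⇒ p = 4/13, and the value is (-9)·(4/13) + 10 = 94/13.
For General C: with q = P(E), equating U's and D's payoffs gives −9q + 10 = 4q + 6 ⇒ q = 4/13.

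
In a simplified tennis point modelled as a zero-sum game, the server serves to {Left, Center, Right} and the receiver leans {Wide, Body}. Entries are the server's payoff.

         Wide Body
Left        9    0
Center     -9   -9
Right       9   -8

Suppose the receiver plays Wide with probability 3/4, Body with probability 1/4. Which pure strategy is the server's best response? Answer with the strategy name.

Left

Expected payoff of Left: (3/4)·9 + (1/4)·0 = 27/4.
Expected payoff of Center: (3/4)·(-9) + (1/4)·(-9) = -9.
Expected payoff of Right: (3/4)·9 + (1/4)·(-8) = 19/4.
The largest is 27/4, so the server's best response is Left.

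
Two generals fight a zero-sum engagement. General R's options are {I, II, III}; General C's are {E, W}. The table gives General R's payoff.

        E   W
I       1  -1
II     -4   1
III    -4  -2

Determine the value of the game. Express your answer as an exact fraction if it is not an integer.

Row minima: I → -1, II → -4, III → -4; maximin = -1.
Column maxima: E → 1, W → 1; minimax = 1.
-1 ≠ 1, so there is no saddle point; optimal play is mixed.
III is strictly dominated by I, so General R never plays it.
On the remaining 2×2 (I, II vs E, W):
Let General R play I with probability p. Expected payoff against E: 1p + (-4)(1−p) = 5p − 4; against W: (-1)p + 1(1−p) = −2p + 1.
Setting these equal: 5p − 4 = −2p + 1 ⇒ 7p = 5 ⇒ p = 5/7, and the value is (5)·(5/7) − 4 = -3/7.
For General C: with q = P(E), equating I's and II's payoffs gives 2q − 1 = −5q + 1 ⇒ q = 2/7.

-3/7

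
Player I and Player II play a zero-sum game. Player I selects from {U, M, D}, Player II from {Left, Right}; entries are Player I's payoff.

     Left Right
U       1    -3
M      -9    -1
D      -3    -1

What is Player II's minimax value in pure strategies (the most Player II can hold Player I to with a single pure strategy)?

-1

Column maxima: Left → 1, Right → -1.
The smallest of these is -1.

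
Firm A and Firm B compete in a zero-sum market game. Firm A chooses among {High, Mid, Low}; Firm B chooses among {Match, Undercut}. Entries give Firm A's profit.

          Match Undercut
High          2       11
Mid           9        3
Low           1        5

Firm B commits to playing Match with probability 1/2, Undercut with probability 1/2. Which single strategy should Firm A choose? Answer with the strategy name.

Expected payoff of High: (1/2)·2 + (1/2)·11 = 13/2.
Expected payoff of Mid: (1/2)·9 + (1/2)·3 = 6.
Expected payoff of Low: (1/2)·1 + (1/2)·5 = 3.
The largest is 13/2, so Firm A's best response is High.

High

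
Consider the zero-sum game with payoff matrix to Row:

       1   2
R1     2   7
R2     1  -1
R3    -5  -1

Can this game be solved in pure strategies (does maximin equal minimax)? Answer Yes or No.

Row minima: R1 → 2, R2 → -1, R3 → -5; maximin = 2.
Column maxima: 1 → 2, 2 → 7; minimax = 2.
maximin = minimax = 2, so a saddle point exists.

Yes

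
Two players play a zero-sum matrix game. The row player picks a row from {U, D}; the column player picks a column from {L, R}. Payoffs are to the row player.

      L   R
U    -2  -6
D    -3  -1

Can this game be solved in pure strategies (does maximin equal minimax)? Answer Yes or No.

Row minima: U → -6, D → -3; maximin = -3.
Column maxima: L → -2, R → -1; minimax = -2.
-3 ≠ -2, so no pure-strategy equilibrium exists.

No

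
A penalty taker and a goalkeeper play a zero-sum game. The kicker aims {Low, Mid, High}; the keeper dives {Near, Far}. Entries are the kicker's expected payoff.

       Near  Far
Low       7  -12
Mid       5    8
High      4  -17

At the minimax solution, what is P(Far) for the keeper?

1/11

Row minima: Low → -12, Mid → 5, High → -17; maximin = 5.
Column maxima: Near → 7, Far → 8; minimax = 7.
5 ≠ 7, so there is no saddle point; optimal play is mixed.
High is strictly dominated by Low, so the kicker never plays it.
On the remaining 2×2 (Low, Mid vs Near, Far):
Let the kicker play Low with probability p. Expected payoff against Near: 7p + 5(1−p) = 2p + 5; against Far: (-12)p + 8(1−p) = −20p + 8.
Setting these equal: 2p + 5 = −20p + 8 ⇒ 22p = 3 ⇒ p = 3/22, and the value is (2)·(3/22) + 5 = 58/11.
For the keeper: with q = P(Near), equating Low's and Mid's payoffs gives 19q − 12 = −3q + 8 ⇒ q = 10/11.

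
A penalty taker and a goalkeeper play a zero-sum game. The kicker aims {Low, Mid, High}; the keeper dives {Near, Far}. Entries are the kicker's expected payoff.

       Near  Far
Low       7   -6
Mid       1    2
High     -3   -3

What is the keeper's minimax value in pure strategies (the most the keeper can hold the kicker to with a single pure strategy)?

Column maxima: Near → 7, Far → 2.
The smallest of these is 2.

2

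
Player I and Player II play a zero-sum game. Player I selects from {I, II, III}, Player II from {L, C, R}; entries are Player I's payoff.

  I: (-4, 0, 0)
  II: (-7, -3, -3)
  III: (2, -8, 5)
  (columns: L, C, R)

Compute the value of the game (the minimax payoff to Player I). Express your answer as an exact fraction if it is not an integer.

Row minima: I → -4, II → -7, III → -8; maximin = -4.
Column maxima: L → 2, C → 0, R → 5; minimax = 0.
-4 ≠ 0, so there is no saddle point; optimal play is mixed.
II is strictly dominated by I, so Player I never plays it.
R is strictly dominated by L (it gives Player I strictly more in every row), so Player II never plays it.
On the remaining 2×2 (I, III vs L, C):
Let Player I play I with probability p. Expected payoff against L: (-4)p + 2(1−p) = −6p + 2; against C: 0p + (-8)(1−p) = 8p − 8.
Setting these equal: −6p + 2 = 8p − 8 ⇒ −14p = -10 ⇒ p = 5/7, and the value is (-6)·(5/7) + 2 = -16/7.
For Player II: with q = P(L), equating I's and III's payoffs gives −4q = 10q − 8 ⇒ q = 4/7.

-16/7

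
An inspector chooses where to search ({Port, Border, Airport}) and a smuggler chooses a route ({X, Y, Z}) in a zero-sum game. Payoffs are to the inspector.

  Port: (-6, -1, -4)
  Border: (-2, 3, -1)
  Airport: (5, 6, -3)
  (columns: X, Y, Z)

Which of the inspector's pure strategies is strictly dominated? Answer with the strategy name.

Port

Border gives a strictly higher payoff than Port against every column: -2 > -6, 3 > -1, -1 > -4.
So Port is strictly dominated and the inspector never plays it.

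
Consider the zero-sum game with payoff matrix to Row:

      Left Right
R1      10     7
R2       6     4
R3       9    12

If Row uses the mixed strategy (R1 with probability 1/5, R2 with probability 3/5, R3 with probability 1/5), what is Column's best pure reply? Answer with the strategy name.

Right

If Column plays Left, Row's expected payoff is (1/5)·10 + (3/5)·6 + (1/5)·9 = 37/5.
If Column plays Right, Row's expected payoff is (1/5)·7 + (3/5)·4 + (1/5)·12 = 31/5.
Column minimizes Row's payoff; the smallest is 31/5, so the best response is Right.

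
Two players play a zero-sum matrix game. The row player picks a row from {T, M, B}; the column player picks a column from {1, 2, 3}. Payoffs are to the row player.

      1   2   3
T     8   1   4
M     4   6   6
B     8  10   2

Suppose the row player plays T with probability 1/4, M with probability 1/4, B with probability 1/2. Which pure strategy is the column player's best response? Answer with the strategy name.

If the column player plays 1, the row player's expected payoff is (1/4)·8 + (1/4)·4 + (1/2)·8 = 7.
If the column player plays 2, the row player's expected payoff is (1/4)·1 + (1/4)·6 + (1/2)·10 = 27/4.
If the column player plays 3, the row player's expected payoff is (1/4)·4 + (1/4)·6 + (1/2)·2 = 7/2.
The column player minimizes the row player's payoff; the smallest is 7/2, so the best response is 3.

3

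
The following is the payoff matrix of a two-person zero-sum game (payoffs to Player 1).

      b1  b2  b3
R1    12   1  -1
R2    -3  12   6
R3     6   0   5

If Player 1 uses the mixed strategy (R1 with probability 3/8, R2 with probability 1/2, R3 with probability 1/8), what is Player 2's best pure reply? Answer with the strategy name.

b3

If Player 2 plays b1, Player 1's expected payoff is (3/8)·12 + (1/2)·(-3) + (1/8)·6 = 15/4.
If Player 2 plays b2, Player 1's expected payoff is (3/8)·1 + (1/2)·12 + (1/8)·0 = 51/8.
If Player 2 plays b3, Player 1's expected payoff is (3/8)·(-1) + (1/2)·6 + (1/8)·5 = 13/4.
Player 2 minimizes Player 1's payoff; the smallest is 13/4, so the best response is b3.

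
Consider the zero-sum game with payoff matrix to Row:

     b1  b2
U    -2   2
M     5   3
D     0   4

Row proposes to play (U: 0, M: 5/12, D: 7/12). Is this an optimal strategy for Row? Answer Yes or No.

Against b1 this mix gives (5/12)·5 + (7/12)·0 = 25/12.
Against b2 this mix gives (5/12)·3 + (7/12)·4 = 43/12.
Column will play b1, holding Row to 25/12. Shifting weight toward the row that does better against b1 would raise this floor (the equalizing mix achieves 10/3 against both b1 and b2), so the proposed strategy is not optimal.

No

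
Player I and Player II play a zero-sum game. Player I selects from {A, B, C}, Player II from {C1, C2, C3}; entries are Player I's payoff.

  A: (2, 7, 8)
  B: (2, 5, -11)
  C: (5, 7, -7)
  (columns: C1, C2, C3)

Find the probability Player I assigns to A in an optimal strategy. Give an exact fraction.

2/3

Row minima: A → 2, B → -11, C → -7; maximin = 2.
Column maxima: C1 → 5, C2 → 7, C3 → 8; minimax = 5.
2 ≠ 5, so there is no saddle point; optimal play is mixed.
B is strictly dominated by C, so Player I never plays it.
C2 is strictly dominated by C1 (it gives Player I strictly more in every row), so Player II never plays it.
On the remaining 2×2 (A, C vs C1, C3):
Let Player I play A with probability p. Expected payoff against C1: 2p + 5(1−p) = −3p + 5; against C3: 8p + (-7)(1−p) = 15p − 7.
Setting these equal: −3p + 5 = 15p − 7 ⇒ −18p = -12 ⇒ p = 2/3, and the value is (-3)·(2/3) + 5 = 3.
For Player II: with q = P(C1), equating A's and C's payoffs gives −6q + 8 = 12q − 7 ⇒ q = 5/6.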